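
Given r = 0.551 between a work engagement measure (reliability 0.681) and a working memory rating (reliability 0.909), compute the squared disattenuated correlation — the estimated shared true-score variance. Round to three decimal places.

Disattenuated r = 0.551 / √(0.681 × 0.909) = 0.551 / 0.7868 = 0.7003.
Shared true-score variance = 0.7003² = 0.4904 ≈ 0.490.

0.490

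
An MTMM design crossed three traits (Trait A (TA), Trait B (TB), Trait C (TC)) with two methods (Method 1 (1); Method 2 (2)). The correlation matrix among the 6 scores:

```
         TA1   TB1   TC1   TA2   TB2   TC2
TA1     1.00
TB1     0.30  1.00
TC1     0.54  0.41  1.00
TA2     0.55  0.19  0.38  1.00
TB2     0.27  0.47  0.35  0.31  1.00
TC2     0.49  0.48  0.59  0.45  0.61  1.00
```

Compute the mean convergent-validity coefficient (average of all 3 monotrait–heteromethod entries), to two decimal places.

Convergent values: 0.55, 0.47, 0.59; mean = 1.61/3 = 0.54.

0.54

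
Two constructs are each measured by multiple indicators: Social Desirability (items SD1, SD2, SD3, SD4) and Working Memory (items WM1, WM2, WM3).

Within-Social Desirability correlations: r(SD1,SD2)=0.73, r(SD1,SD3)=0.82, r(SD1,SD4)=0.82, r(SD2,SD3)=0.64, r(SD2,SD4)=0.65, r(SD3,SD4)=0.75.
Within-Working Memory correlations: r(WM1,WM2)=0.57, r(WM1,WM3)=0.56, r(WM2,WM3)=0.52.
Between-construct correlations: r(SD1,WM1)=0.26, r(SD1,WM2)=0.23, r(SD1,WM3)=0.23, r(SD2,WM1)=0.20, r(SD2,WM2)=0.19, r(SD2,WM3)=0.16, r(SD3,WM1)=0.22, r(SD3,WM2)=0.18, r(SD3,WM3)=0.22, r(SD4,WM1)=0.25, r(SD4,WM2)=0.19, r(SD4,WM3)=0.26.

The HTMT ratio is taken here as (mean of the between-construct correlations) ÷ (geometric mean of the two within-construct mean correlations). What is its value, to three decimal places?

Mean between = 2.59/12 = 0.2158.
Mean within-SD = 4.41/6 = 0.7350; mean within-WM = 1.65/3 = 0.5500.
Geometric mean = √(0.7350 × 0.5500) = 0.6358.
HTMT = 0.2158 / 0.6358 = 0.339.

0.339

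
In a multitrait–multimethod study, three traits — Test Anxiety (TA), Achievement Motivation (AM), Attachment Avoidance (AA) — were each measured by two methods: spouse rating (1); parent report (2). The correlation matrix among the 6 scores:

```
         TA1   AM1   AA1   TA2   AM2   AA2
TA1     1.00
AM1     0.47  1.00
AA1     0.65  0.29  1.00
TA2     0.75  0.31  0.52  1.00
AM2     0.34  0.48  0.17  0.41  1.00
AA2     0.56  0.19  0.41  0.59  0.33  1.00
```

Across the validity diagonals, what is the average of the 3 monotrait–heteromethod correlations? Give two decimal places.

0.55

Convergent values: 0.75, 0.48, 0.41; mean = 1.64/3 = 0.55.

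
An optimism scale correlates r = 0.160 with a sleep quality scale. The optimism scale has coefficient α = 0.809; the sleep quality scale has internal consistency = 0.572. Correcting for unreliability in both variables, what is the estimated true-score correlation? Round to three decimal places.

r_true = r_obs / √(r_xx · r_yy) = 0.160 / √(0.809 × 0.572) = 0.160 / √0.462748 = 0.160 / 0.6803 ≈ 0.235.

0.235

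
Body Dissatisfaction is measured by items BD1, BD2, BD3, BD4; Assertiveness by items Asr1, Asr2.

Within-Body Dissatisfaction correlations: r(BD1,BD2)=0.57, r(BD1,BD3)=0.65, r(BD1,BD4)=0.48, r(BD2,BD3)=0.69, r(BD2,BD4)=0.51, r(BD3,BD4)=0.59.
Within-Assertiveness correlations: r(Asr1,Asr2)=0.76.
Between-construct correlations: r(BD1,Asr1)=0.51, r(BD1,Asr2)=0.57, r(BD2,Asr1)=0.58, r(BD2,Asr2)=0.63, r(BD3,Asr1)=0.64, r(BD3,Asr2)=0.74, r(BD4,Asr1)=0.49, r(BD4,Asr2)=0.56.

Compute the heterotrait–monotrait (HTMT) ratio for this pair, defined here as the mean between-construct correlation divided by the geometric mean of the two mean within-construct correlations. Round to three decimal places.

0.887

Between-construct mean = 4.72/8 = 0.5900.
Mean within-BD = 3.49/6 = 0.5817; mean within-Asr = 0.76/1 = 0.7600.
Geometric mean = √(0.5817 × 0.7600) = 0.6649.
HTMT = 0.5900 / 0.6649 = 0.887.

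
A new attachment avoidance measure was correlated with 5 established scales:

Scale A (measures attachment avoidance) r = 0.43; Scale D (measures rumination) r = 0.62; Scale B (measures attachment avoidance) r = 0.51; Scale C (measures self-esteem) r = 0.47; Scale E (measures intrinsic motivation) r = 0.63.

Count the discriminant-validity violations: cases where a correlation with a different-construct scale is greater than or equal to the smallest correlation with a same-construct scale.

3

Convergent (same construct = attachment avoidance): Scale A, Scale B.
Smallest convergent = 0.43. Discriminant values: 0.62, 0.47, 0.63; count ≥ 0.43 → 3.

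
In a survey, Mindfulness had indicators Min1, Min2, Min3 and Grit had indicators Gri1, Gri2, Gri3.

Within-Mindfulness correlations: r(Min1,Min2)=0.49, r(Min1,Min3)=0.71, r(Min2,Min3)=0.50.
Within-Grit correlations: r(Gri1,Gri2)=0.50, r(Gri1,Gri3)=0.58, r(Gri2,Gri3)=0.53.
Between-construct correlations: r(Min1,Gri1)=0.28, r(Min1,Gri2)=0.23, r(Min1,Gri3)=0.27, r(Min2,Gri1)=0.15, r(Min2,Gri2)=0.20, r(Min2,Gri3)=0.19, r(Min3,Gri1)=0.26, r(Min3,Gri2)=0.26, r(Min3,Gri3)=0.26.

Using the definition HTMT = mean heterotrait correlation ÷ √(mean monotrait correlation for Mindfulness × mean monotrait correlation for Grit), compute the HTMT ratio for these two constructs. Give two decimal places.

Mean between = 2.10/9 = 0.2333.
Mean within-Min = 1.70/3 = 0.5667; mean within-Gri = 1.61/3 = 0.5367.
Geometric mean = √(0.5667 × 0.5367) = 0.5515.
HTMT = 0.2333 / 0.5515 = 0.42.

0.42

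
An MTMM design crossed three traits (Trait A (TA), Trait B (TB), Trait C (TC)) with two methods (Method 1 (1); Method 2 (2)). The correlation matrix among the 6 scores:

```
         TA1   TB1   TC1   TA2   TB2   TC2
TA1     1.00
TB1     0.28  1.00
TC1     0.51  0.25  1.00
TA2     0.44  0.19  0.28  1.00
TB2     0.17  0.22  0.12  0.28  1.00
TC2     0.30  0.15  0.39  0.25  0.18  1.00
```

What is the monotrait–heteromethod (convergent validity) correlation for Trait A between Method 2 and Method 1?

Same trait (TA), different methods: r(TA2, TA1) = 0.44.

0.44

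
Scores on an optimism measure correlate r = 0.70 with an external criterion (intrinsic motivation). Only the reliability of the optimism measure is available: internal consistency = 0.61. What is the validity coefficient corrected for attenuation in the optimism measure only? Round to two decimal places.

0.90

Single correction: r_c = r_obs / √r_xx = 0.70 / √0.61 = 0.70 / 0.7810 ≈ 0.90.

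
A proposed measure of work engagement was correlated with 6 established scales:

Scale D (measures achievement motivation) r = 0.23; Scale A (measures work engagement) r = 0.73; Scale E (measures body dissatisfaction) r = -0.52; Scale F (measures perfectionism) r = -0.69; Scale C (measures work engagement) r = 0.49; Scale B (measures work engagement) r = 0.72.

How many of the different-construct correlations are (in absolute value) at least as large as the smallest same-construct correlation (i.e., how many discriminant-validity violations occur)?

2

Convergent (same construct = work engagement): Scale A, Scale C, Scale B.
Smallest convergent = 0.49. Discriminant |r|: 0.23, 0.52, 0.69; count ≥ 0.49 → 2.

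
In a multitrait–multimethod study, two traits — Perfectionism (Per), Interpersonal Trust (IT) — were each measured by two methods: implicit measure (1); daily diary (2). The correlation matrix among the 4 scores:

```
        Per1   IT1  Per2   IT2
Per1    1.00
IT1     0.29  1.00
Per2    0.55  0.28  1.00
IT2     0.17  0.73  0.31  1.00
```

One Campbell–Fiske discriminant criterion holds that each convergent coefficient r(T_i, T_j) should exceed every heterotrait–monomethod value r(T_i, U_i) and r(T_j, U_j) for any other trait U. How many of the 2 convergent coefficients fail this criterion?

0

Convergent coefficients and their comparison sets:
Per (methods 1·2): 0.55 vs {0.29, 0.31} → pass.
IT (methods 1·2): 0.73 vs {0.29, 0.31} → pass.
0 of 2 fail.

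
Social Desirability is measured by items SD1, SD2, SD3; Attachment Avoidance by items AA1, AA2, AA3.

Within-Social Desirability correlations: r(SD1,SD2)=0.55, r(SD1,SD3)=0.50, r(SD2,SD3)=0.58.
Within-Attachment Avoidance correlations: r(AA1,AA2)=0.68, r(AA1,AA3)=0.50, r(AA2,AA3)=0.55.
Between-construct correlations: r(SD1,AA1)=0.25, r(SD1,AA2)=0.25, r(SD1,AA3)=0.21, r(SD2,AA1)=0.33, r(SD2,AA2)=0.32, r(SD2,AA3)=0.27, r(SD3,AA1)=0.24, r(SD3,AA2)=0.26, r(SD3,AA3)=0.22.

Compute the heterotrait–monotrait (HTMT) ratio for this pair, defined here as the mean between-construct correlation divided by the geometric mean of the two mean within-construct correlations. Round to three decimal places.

0.466

Between-construct mean = 2.35/9 = 0.2611.
Mean within-SD = 1.63/3 = 0.5433; mean within-AA = 1.73/3 = 0.5767.
Geometric mean = √(0.5433 × 0.5767) = 0.5598.
HTMT = 0.2611 / 0.5598 = 0.466.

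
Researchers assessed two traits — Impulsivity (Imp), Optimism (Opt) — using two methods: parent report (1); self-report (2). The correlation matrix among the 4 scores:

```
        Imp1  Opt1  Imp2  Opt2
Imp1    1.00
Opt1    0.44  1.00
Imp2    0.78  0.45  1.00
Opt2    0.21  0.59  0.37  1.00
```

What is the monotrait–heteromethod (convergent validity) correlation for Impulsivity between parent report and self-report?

Same trait (Imp), different methods: r(Imp1, Imp2) = 0.78.

0.78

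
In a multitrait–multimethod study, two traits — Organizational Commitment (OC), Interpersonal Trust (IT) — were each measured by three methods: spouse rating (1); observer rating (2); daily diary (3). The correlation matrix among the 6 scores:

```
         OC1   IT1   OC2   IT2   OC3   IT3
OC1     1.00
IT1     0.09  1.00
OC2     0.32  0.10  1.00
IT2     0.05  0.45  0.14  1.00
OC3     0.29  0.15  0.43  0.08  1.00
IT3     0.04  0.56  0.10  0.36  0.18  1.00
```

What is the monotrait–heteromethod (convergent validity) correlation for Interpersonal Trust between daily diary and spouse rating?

0.56

Same trait (IT), different methods: r(IT3, IT1) = 0.56.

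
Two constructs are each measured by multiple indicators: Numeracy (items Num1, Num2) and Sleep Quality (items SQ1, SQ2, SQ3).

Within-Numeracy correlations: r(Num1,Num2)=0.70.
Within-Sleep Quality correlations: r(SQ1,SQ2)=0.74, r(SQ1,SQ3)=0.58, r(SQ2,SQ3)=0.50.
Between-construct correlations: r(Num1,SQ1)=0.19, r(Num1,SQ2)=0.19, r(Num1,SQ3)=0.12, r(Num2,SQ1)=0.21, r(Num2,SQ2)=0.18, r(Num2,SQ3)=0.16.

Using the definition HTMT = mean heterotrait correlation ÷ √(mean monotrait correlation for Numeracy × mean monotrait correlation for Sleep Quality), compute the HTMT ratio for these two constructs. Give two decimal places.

0.27

Between-construct mean = 1.05/6 = 0.1750.
Mean within-Num = 0.70/1 = 0.7000; mean within-SQ = 1.82/3 = 0.6067.
Geometric mean = √(0.7000 × 0.6067) = 0.6517.
HTMT = 0.1750 / 0.6517 = 0.27.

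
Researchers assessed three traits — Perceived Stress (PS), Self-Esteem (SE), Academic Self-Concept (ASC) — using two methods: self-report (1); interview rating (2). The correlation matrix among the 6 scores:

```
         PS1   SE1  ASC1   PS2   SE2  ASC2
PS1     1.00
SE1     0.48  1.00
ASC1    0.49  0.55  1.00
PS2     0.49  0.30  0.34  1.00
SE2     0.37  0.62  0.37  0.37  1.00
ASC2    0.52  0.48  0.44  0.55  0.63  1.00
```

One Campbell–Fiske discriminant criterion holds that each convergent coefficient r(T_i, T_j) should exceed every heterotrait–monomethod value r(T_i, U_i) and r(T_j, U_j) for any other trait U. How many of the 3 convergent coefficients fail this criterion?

Checking each validity diagonal entry against its comparison values:
PS (methods 1·2): 0.49 vs {0.48, 0.37, 0.49, 0.55} → fail.
SE (methods 1·2): 0.62 vs {0.48, 0.37, 0.55, 0.63} → fail.
ASC (methods 1·2): 0.44 vs {0.49, 0.55, 0.55, 0.63} → fail.
3 of 3 fail.

3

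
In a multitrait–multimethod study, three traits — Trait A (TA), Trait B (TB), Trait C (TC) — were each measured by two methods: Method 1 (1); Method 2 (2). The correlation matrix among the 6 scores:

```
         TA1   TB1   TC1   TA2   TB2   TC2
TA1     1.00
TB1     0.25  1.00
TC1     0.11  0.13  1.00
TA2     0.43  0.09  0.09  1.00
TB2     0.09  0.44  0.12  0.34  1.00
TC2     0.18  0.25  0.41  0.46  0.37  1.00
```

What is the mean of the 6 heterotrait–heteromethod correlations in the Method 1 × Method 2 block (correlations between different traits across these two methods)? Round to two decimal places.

HTHM values (method 1 × method 2): 0.09, 0.18, 0.09, 0.25, 0.09, 0.12; mean = 0.82/6 = 0.14.

0.14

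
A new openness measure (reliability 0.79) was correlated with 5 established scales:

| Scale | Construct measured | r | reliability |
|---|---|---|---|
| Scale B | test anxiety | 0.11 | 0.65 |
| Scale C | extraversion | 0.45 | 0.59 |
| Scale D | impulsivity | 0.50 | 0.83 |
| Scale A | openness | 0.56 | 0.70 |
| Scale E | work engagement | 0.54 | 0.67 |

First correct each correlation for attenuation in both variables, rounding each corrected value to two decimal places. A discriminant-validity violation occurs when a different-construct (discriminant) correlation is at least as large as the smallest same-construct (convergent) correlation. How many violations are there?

0

Disattenuated r (r / √(r_scale · r_new)):
  Scale B (disc): 0.11 / √(0.65·0.79) = 0.15
  Scale C (disc): 0.45 / √(0.59·0.79) = 0.66
  Scale D (disc): 0.50 / √(0.83·0.79) = 0.62
  Scale A (conv): 0.56 / √(0.70·0.79) = 0.75
  Scale E (disc): 0.54 / √(0.67·0.79) = 0.74
Smallest convergent = 0.75. Discriminant values: 0.15, 0.66, 0.62, 0.74; count ≥ 0.75 → 0.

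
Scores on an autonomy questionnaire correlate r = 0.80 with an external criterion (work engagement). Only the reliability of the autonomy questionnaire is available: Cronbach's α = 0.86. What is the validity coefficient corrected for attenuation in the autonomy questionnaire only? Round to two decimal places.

Single correction: r_c = r_obs / √r_xx = 0.80 / √0.86 = 0.80 / 0.9274 ≈ 0.86.

0.86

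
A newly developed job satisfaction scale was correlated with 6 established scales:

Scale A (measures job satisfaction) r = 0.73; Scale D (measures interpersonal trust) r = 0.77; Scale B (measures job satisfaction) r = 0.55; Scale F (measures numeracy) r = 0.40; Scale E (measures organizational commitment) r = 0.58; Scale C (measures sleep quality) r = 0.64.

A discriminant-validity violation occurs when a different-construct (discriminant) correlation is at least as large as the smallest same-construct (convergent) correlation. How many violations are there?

Convergent (same construct = job satisfaction): Scale A, Scale B.
Smallest convergent = 0.55. Discriminant values: 0.77, 0.40, 0.58, 0.64; count ≥ 0.55 → 3.

3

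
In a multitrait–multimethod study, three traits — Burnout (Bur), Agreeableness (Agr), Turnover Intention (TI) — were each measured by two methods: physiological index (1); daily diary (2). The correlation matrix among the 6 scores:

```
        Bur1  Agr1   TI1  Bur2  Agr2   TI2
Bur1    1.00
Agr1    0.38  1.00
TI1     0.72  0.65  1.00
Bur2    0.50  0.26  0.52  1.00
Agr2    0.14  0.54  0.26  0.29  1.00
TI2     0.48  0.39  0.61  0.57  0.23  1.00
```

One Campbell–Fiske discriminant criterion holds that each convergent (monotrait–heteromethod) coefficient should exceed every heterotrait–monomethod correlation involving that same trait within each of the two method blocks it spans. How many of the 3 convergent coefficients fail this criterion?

3

Convergent coefficients and their comparison sets:
Bur (methods 1·2): 0.50 vs {0.38, 0.29, 0.72, 0.57} → fail.
Agr (methods 1·2): 0.54 vs {0.38, 0.29, 0.65, 0.23} → fail.
TI (methods 1·2): 0.61 vs {0.72, 0.57, 0.65, 0.23} → fail.
3 of 3 fail.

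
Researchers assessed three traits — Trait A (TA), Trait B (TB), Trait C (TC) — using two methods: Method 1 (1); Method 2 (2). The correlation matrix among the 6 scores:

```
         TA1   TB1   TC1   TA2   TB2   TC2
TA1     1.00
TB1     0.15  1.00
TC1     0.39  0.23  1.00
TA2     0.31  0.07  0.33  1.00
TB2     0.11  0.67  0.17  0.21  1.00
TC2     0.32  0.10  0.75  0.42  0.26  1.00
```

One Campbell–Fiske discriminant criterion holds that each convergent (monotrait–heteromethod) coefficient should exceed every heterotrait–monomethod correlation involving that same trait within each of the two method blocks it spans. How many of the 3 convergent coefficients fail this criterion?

1

Checking each validity diagonal entry against its comparison values:
TA (methods 1·2): 0.31 vs {0.15, 0.21, 0.39, 0.42} → fail.
TB (methods 1·2): 0.67 vs {0.15, 0.21, 0.23, 0.26} → pass.
TC (methods 1·2): 0.75 vs {0.39, 0.42, 0.23, 0.26} → pass.
1 of 3 fail.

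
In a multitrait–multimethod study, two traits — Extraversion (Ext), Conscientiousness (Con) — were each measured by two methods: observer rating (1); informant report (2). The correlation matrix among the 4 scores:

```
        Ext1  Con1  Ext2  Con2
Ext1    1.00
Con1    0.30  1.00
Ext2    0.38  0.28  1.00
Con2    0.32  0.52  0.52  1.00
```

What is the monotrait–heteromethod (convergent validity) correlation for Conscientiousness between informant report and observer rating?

Same trait (Con), different methods: r(Con2, Con1) = 0.52.

0.52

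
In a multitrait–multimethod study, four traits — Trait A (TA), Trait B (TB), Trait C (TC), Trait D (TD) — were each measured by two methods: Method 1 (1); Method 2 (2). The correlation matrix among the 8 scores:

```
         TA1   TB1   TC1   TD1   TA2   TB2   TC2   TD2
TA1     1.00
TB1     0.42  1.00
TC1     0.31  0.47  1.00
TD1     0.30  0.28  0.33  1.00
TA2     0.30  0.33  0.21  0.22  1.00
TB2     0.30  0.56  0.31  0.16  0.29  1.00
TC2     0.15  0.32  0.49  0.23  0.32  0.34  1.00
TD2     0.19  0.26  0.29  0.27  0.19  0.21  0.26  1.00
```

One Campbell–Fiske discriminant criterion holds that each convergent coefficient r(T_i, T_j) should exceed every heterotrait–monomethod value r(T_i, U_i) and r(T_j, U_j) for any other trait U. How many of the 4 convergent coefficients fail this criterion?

2

Convergent coefficients and their comparison sets:
TA (methods 1·2): 0.30 vs {0.42, 0.29, 0.31, 0.32, 0.30, 0.19} → fail.
TB (methods 1·2): 0.56 vs {0.42, 0.29, 0.47, 0.34, 0.28, 0.21} → pass.
TC (methods 1·2): 0.49 vs {0.31, 0.32, 0.47, 0.34, 0.33, 0.26} → pass.
TD (methods 1·2): 0.27 vs {0.30, 0.19, 0.28, 0.21, 0.33, 0.26} → fail.
2 of 4 fail.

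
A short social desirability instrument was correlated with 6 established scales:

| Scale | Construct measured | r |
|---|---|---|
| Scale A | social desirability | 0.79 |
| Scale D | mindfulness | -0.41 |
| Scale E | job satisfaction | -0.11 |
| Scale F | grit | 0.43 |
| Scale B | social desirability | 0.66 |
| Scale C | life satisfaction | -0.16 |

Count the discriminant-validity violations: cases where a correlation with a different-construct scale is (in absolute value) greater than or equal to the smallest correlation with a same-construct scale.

0

Convergent (same construct = social desirability): Scale A, Scale B.
Smallest convergent = 0.66. Discriminant |r|: 0.41, 0.11, 0.43, 0.16; count ≥ 0.66 → 0.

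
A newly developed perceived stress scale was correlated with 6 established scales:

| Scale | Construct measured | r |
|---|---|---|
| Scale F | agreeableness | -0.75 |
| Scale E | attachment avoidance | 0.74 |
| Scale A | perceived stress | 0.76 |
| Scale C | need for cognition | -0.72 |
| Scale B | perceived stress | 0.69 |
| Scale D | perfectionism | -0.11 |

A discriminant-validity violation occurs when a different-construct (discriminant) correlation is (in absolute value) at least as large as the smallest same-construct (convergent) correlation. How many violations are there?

Convergent (same construct = perceived stress): Scale A, Scale B.
Smallest convergent = 0.69. Discriminant |r|: 0.75, 0.74, 0.72, 0.11; count ≥ 0.69 → 3.

3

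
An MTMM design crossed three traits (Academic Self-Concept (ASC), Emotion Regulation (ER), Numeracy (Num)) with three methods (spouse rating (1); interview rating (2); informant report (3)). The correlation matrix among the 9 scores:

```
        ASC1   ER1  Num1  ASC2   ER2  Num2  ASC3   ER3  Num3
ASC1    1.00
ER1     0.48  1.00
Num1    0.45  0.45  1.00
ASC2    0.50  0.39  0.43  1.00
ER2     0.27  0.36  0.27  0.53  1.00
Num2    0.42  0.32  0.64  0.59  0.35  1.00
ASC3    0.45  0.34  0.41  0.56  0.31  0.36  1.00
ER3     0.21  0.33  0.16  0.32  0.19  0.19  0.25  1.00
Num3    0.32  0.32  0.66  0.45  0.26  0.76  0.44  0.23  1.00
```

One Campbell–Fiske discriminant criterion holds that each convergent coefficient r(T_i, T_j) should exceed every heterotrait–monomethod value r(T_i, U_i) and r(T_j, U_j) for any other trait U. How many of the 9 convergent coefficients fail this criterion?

6

Convergent coefficients and their comparison sets:
ASC (methods 1·2): 0.50 vs {0.48, 0.53, 0.45, 0.59} → fail.
ASC (methods 1·3): 0.45 vs {0.48, 0.25, 0.45, 0.44} → fail.
ASC (methods 2·3): 0.56 vs {0.53, 0.25, 0.59, 0.44} → fail.
ER (methods 1·2): 0.36 vs {0.48, 0.53, 0.45, 0.35} → fail.
ER (methods 1·3): 0.33 vs {0.48, 0.25, 0.45, 0.23} → fail.
ER (methods 2·3): 0.19 vs {0.53, 0.25, 0.35, 0.23} → fail.
Num (methods 1·2): 0.64 vs {0.45, 0.59, 0.45, 0.35} → pass.
Num (methods 1·3): 0.66 vs {0.45, 0.44, 0.45, 0.23} → pass.
Num (methods 2·3): 0.76 vs {0.59, 0.44, 0.35, 0.23} → pass.
6 of 9 fail.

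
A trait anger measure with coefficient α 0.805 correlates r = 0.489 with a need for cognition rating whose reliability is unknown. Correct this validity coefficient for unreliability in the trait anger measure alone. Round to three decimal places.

0.545

Single correction: r_c = r_obs / √r_xx = 0.489 / √0.805 = 0.489 / 0.8972 ≈ 0.545.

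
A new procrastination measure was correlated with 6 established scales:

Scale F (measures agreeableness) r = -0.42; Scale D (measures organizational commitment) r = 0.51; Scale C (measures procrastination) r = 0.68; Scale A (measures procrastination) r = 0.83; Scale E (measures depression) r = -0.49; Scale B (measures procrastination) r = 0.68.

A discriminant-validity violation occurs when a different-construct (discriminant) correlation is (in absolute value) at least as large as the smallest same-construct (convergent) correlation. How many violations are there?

Convergent (same construct = procrastination): Scale C, Scale A, Scale B.
Smallest convergent = 0.68. Discriminant |r|: 0.42, 0.51, 0.49; count ≥ 0.68 → 0.

0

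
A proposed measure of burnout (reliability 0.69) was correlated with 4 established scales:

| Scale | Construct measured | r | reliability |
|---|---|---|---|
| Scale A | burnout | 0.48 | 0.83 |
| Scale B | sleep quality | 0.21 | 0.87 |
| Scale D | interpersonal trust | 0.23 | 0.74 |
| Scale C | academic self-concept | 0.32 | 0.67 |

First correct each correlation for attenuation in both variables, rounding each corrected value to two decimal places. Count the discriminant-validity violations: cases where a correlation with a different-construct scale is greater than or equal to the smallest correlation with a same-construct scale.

Disattenuated r (r / √(r_scale · r_new)):
  Scale A (conv): 0.48 / √(0.83·0.69) = 0.63
  Scale B (disc): 0.21 / √(0.87·0.69) = 0.27
  Scale D (disc): 0.23 / √(0.74·0.69) = 0.32
  Scale C (disc): 0.32 / √(0.67·0.69) = 0.47
Smallest convergent = 0.63. Discriminant values: 0.27, 0.32, 0.47; count ≥ 0.63 → 0.

0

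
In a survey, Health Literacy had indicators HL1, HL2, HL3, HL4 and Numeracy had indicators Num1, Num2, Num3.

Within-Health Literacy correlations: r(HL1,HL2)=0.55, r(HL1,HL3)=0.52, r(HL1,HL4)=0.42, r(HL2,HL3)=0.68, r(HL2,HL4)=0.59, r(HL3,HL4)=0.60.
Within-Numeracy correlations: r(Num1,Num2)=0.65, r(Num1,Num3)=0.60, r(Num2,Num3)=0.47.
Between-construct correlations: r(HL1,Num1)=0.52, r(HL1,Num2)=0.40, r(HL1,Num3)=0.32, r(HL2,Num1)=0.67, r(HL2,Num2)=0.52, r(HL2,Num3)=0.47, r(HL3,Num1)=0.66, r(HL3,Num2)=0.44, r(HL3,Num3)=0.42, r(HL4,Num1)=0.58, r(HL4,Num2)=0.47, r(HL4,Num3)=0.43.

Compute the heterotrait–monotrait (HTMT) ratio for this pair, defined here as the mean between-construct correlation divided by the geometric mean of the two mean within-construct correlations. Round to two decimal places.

0.87

Mean between = 5.90/12 = 0.4917.
Mean within-HL = 3.36/6 = 0.5600; mean within-Num = 1.72/3 = 0.5733.
Geometric mean = √(0.5600 × 0.5733) = 0.5666.
HTMT = 0.4917 / 0.5666 = 0.87.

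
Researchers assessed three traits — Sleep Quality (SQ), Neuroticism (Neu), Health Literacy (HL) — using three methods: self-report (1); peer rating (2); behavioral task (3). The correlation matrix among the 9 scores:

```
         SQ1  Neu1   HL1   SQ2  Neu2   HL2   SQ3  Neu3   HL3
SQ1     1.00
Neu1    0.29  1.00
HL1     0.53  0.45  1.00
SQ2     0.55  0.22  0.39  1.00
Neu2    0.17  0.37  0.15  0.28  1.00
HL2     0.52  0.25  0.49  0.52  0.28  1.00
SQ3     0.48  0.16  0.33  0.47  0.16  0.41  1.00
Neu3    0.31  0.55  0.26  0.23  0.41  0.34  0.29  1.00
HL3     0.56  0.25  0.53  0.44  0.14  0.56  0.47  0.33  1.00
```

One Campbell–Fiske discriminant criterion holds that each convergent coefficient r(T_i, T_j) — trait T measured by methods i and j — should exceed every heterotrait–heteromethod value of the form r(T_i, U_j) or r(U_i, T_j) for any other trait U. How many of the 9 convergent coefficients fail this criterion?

Checking each validity diagonal entry against its comparison values:
SQ (methods 1·2): 0.55 vs {0.17, 0.22, 0.52, 0.39} → pass.
SQ (methods 1·3): 0.48 vs {0.31, 0.16, 0.56, 0.33} → fail.
SQ (methods 2·3): 0.47 vs {0.23, 0.16, 0.44, 0.41} → pass.
Neu (methods 1·2): 0.37 vs {0.22, 0.17, 0.25, 0.15} → pass.
Neu (methods 1·3): 0.55 vs {0.16, 0.31, 0.25, 0.26} → pass.
Neu (methods 2·3): 0.41 vs {0.16, 0.23, 0.14, 0.34} → pass.
HL (methods 1·2): 0.49 vs {0.39, 0.52, 0.15, 0.25} → fail.
HL (methods 1·3): 0.53 vs {0.33, 0.56, 0.26, 0.25} → fail.
HL (methods 2·3): 0.56 vs {0.41, 0.44, 0.34, 0.14} → pass.
3 of 9 fail.

3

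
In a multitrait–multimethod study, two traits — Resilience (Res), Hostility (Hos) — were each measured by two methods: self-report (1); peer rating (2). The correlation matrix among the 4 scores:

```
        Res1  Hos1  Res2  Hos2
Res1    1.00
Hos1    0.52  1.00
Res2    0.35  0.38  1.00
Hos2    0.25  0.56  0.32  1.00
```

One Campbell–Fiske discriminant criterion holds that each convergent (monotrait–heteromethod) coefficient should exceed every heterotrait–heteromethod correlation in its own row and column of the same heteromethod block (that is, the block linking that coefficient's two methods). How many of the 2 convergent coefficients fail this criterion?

1

Checking each validity diagonal entry against its comparison values:
Res (methods 1·2): 0.35 vs {0.25, 0.38} → fail.
Hos (methods 1·2): 0.56 vs {0.38, 0.25} → pass.
1 of 2 fail.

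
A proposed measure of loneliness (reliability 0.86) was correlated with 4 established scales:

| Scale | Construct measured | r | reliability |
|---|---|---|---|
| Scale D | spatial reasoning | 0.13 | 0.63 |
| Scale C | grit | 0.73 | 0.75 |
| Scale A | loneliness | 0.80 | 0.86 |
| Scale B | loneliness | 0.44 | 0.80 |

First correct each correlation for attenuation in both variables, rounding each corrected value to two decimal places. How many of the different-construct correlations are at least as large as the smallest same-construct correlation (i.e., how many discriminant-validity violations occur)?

Disattenuated r (r / √(r_scale · r_new)):
  Scale D (disc): 0.13 / √(0.63·0.86) = 0.18
  Scale C (disc): 0.73 / √(0.75·0.86) = 0.91
  Scale A (conv): 0.80 / √(0.86·0.86) = 0.93
  Scale B (conv): 0.44 / √(0.80·0.86) = 0.53
Smallest convergent = 0.53. Discriminant values: 0.18, 0.91; count ≥ 0.53 → 1.

1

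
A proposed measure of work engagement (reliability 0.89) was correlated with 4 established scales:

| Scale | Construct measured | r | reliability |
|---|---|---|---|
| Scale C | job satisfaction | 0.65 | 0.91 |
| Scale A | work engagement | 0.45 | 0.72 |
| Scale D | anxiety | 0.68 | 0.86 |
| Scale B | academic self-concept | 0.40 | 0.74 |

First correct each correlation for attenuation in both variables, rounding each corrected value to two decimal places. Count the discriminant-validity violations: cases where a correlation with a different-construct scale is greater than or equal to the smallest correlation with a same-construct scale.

2

Disattenuated r (r / √(r_scale · r_new)):
  Scale C (disc): 0.65 / √(0.91·0.89) = 0.72
  Scale A (conv): 0.45 / √(0.72·0.89) = 0.56
  Scale D (disc): 0.68 / √(0.86·0.89) = 0.78
  Scale B (disc): 0.40 / √(0.74·0.89) = 0.49
Smallest convergent = 0.56. Discriminant values: 0.72, 0.78, 0.49; count ≥ 0.56 → 2.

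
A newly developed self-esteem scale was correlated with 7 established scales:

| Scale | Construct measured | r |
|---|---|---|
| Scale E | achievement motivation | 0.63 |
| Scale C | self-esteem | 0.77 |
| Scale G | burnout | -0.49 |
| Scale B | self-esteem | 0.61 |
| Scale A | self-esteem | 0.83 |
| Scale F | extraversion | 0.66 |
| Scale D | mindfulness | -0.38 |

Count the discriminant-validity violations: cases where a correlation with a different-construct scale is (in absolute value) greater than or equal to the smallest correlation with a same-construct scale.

2

Convergent (same construct = self-esteem): Scale C, Scale B, Scale A.
Smallest convergent = 0.61. Discriminant |r|: 0.63, 0.49, 0.66, 0.38; count ≥ 0.61 → 2.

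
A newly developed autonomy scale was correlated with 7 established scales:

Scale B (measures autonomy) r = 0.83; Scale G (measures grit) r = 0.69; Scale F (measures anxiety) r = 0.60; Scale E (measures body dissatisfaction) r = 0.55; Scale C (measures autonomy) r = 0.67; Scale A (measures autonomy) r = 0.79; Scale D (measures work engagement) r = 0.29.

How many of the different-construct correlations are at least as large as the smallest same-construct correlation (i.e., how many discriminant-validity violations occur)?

1

Convergent (same construct = autonomy): Scale B, Scale C, Scale A.
Smallest convergent = 0.67. Discriminant values: 0.69, 0.60, 0.55, 0.29; count ≥ 0.67 → 1.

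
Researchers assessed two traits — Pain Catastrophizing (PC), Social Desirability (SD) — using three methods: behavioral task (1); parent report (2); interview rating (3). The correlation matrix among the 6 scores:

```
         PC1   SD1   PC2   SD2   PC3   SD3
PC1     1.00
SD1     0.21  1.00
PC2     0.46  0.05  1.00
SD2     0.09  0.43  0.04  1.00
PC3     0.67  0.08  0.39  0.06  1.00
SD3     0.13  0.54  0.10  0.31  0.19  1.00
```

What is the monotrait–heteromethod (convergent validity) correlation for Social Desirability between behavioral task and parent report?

Same trait (SD), different methods: r(SD1, SD2) = 0.43.

0.43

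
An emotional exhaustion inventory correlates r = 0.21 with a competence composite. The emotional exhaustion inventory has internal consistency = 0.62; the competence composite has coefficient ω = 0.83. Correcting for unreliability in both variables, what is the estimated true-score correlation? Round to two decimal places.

0.29

r_true = r_obs / √(r_xx · r_yy) = 0.21 / √(0.62 × 0.83) = 0.21 / √0.5146 = 0.21 / 0.7174 ≈ 0.29.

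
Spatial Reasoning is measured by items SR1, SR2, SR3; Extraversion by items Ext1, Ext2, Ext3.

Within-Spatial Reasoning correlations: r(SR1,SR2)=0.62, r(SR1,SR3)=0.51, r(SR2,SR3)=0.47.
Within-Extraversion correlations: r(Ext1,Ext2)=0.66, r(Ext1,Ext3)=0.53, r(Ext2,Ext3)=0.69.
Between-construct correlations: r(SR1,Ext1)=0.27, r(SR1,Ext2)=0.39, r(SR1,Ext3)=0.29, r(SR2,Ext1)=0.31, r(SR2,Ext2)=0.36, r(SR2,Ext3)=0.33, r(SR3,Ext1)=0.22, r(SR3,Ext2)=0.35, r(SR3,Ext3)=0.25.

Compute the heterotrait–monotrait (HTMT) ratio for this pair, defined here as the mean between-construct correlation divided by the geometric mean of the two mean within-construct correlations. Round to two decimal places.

Between-construct mean = 2.77/9 = 0.3078.
Mean within-SR = 1.60/3 = 0.5333; mean within-Ext = 1.88/3 = 0.6267.
Geometric mean = √(0.5333 × 0.6267) = 0.5781.
HTMT = 0.3078 / 0.5781 = 0.53.

0.53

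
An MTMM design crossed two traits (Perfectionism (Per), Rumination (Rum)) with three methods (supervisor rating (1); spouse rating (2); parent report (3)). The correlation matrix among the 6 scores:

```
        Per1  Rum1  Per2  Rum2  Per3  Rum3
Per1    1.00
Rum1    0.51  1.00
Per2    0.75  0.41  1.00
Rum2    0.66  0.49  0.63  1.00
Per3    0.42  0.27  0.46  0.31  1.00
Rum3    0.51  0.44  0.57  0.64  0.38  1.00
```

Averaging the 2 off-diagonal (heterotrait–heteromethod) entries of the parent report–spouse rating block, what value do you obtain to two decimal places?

HTHM values (method 3 × method 2): 0.31, 0.57; mean = 0.88/2 = 0.44.

0.44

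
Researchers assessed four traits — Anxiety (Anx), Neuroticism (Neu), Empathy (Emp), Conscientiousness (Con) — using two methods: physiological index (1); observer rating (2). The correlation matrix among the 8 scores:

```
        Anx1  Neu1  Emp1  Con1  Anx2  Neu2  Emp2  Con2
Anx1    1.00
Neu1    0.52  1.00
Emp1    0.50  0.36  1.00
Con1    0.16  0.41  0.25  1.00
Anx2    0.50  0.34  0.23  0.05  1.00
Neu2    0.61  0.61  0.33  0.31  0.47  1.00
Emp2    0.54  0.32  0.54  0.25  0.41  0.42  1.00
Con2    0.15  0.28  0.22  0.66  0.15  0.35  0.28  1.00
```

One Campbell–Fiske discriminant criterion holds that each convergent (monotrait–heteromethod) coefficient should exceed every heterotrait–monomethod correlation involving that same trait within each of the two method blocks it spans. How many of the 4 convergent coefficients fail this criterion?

1

Convergent coefficients and their comparison sets:
Anx (methods 1·2): 0.50 vs {0.52, 0.47, 0.50, 0.41, 0.16, 0.15} → fail.
Neu (methods 1·2): 0.61 vs {0.52, 0.47, 0.36, 0.42, 0.41, 0.35} → pass.
Emp (methods 1·2): 0.54 vs {0.50, 0.41, 0.36, 0.42, 0.25, 0.28} → pass.
Con (methods 1·2): 0.66 vs {0.16, 0.15, 0.41, 0.35, 0.25, 0.28} → pass.
1 of 4 fail.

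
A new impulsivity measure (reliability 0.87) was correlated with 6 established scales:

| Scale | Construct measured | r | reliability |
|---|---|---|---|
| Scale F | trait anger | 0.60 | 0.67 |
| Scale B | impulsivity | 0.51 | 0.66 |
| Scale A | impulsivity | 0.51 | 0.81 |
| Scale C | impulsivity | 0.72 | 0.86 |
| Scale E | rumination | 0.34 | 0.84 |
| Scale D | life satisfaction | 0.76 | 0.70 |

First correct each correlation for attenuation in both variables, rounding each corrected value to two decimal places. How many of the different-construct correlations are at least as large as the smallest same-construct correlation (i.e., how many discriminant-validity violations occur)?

Disattenuated r (r / √(r_scale · r_new)):
  Scale F (disc): 0.60 / √(0.67·0.87) = 0.79
  Scale B (conv): 0.51 / √(0.66·0.87) = 0.67
  Scale A (conv): 0.51 / √(0.81·0.87) = 0.61
  Scale C (conv): 0.72 / √(0.86·0.87) = 0.83
  Scale E (disc): 0.34 / √(0.84·0.87) = 0.40
  Scale D (disc): 0.76 / √(0.70·0.87) = 0.97
Smallest convergent = 0.61. Discriminant values: 0.79, 0.40, 0.97; count ≥ 0.61 → 2.

2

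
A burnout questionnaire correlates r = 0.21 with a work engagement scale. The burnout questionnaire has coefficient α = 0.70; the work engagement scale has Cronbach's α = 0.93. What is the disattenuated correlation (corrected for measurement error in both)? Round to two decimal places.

r_true = r_obs / √(r_xx · r_yy) = 0.21 / √(0.70 × 0.93) = 0.21 / √0.6510 = 0.21 / 0.8068 ≈ 0.26.

0.26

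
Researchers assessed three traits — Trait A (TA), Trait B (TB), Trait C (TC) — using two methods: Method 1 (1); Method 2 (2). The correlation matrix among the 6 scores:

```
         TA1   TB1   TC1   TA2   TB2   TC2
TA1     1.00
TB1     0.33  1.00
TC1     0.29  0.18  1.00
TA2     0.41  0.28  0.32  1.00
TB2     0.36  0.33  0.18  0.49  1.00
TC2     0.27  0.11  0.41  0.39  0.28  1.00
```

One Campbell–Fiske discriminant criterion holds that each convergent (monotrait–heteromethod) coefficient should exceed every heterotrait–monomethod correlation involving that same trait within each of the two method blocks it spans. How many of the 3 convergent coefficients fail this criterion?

Convergent coefficients and their comparison sets:
TA (methods 1·2): 0.41 vs {0.33, 0.49, 0.29, 0.39} → fail.
TB (methods 1·2): 0.33 vs {0.33, 0.49, 0.18, 0.28} → fail.
TC (methods 1·2): 0.41 vs {0.29, 0.39, 0.18, 0.28} → pass.
2 of 3 fail.

2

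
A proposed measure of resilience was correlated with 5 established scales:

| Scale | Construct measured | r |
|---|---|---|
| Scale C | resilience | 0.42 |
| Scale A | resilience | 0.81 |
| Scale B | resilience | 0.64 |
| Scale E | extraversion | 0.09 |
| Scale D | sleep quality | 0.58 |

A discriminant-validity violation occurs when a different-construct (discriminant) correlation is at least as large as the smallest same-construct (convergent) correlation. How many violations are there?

Convergent (same construct = resilience): Scale C, Scale A, Scale B.
Smallest convergent = 0.42. Discriminant values: 0.09, 0.58; count ≥ 0.42 → 1.

1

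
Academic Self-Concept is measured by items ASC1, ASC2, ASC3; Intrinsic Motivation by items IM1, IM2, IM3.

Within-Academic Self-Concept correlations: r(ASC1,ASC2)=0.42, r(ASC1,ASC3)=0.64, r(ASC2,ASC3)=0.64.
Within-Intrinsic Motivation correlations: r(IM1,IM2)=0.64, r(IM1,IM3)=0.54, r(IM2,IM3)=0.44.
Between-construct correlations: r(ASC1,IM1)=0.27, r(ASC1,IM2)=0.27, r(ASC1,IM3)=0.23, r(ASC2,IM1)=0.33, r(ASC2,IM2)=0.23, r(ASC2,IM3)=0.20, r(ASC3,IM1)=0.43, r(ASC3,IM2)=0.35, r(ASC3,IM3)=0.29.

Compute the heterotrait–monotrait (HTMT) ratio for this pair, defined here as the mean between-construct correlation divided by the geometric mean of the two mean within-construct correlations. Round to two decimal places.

Between-construct mean = 2.60/9 = 0.2889.
Mean within-ASC = 1.70/3 = 0.5667; mean within-IM = 1.62/3 = 0.5400.
Geometric mean = √(0.5667 × 0.5400) = 0.5532.
HTMT = 0.2889 / 0.5532 = 0.52.

0.52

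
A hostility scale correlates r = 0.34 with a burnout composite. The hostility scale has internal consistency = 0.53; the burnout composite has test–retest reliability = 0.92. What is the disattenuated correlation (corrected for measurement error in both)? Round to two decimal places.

0.49

r_true = r_obs / √(r_xx · r_yy) = 0.34 / √(0.53 × 0.92) = 0.34 / √0.4876 = 0.34 / 0.6983 ≈ 0.49.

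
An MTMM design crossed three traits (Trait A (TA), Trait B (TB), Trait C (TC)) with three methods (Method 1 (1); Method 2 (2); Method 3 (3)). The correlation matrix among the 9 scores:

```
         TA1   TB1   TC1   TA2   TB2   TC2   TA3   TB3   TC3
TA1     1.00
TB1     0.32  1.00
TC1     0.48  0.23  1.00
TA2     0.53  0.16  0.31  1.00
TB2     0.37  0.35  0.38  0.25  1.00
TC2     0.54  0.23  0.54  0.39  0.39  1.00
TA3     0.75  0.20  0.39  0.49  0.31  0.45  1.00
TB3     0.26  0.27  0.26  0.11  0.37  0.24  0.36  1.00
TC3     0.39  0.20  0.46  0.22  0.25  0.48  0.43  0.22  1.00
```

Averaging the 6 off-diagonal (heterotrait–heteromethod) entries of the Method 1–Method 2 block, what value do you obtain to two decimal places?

HTHM values (method 1 × method 2): 0.37, 0.54, 0.16, 0.23, 0.31, 0.38; mean = 1.99/6 = 0.33.

0.33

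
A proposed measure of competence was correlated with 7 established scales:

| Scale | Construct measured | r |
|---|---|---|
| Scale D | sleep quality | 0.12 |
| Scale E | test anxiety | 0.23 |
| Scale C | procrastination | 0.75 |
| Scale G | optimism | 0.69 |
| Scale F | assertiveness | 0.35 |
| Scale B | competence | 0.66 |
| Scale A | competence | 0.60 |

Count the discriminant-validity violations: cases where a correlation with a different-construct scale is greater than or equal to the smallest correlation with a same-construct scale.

Convergent (same construct = competence): Scale B, Scale A.
Smallest convergent = 0.60. Discriminant values: 0.12, 0.23, 0.75, 0.69, 0.35; count ≥ 0.60 → 2.

2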